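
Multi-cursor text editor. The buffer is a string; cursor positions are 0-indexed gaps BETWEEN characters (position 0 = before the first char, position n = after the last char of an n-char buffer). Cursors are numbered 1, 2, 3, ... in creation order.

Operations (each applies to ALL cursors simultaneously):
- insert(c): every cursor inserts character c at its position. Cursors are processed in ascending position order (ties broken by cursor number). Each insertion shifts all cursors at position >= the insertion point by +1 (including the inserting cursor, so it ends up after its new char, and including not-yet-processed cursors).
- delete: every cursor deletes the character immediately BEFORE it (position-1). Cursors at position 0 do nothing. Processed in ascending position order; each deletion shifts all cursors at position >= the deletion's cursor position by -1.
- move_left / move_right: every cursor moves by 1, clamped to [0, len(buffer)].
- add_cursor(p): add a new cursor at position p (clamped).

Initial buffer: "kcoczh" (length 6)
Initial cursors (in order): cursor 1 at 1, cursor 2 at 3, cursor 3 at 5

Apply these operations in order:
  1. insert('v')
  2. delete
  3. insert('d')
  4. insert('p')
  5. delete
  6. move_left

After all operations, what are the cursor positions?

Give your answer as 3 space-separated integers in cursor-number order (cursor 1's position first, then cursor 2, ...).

Answer: 1 4 7

Derivation:
After op 1 (insert('v')): buffer="kvcovczvh" (len 9), cursors c1@2 c2@5 c3@8, authorship .1..2..3.
After op 2 (delete): buffer="kcoczh" (len 6), cursors c1@1 c2@3 c3@5, authorship ......
After op 3 (insert('d')): buffer="kdcodczdh" (len 9), cursors c1@2 c2@5 c3@8, authorship .1..2..3.
After op 4 (insert('p')): buffer="kdpcodpczdph" (len 12), cursors c1@3 c2@7 c3@11, authorship .11..22..33.
After op 5 (delete): buffer="kdcodczdh" (len 9), cursors c1@2 c2@5 c3@8, authorship .1..2..3.
After op 6 (move_left): buffer="kdcodczdh" (len 9), cursors c1@1 c2@4 c3@7, authorship .1..2..3.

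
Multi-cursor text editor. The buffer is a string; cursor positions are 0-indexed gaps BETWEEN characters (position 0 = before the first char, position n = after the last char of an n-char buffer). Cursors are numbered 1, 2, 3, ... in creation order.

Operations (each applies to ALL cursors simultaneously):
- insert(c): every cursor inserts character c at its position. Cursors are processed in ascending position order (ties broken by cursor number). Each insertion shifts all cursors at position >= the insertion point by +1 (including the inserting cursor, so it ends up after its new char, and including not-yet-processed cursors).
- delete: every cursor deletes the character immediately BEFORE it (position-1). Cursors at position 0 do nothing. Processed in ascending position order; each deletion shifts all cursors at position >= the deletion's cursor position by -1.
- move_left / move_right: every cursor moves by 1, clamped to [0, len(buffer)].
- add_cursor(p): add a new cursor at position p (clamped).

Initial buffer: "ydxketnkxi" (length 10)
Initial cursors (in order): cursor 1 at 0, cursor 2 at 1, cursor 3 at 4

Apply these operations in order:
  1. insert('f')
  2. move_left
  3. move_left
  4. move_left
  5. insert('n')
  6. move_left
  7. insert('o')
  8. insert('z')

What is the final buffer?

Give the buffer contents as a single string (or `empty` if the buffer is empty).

After op 1 (insert('f')): buffer="fyfdxkfetnkxi" (len 13), cursors c1@1 c2@3 c3@7, authorship 1.2...3......
After op 2 (move_left): buffer="fyfdxkfetnkxi" (len 13), cursors c1@0 c2@2 c3@6, authorship 1.2...3......
After op 3 (move_left): buffer="fyfdxkfetnkxi" (len 13), cursors c1@0 c2@1 c3@5, authorship 1.2...3......
After op 4 (move_left): buffer="fyfdxkfetnkxi" (len 13), cursors c1@0 c2@0 c3@4, authorship 1.2...3......
After op 5 (insert('n')): buffer="nnfyfdnxkfetnkxi" (len 16), cursors c1@2 c2@2 c3@7, authorship 121.2.3..3......
After op 6 (move_left): buffer="nnfyfdnxkfetnkxi" (len 16), cursors c1@1 c2@1 c3@6, authorship 121.2.3..3......
After op 7 (insert('o')): buffer="noonfyfdonxkfetnkxi" (len 19), cursors c1@3 c2@3 c3@9, authorship 11221.2.33..3......
After op 8 (insert('z')): buffer="noozznfyfdoznxkfetnkxi" (len 22), cursors c1@5 c2@5 c3@12, authorship 1121221.2.333..3......

Answer: noozznfyfdoznxkfetnkxi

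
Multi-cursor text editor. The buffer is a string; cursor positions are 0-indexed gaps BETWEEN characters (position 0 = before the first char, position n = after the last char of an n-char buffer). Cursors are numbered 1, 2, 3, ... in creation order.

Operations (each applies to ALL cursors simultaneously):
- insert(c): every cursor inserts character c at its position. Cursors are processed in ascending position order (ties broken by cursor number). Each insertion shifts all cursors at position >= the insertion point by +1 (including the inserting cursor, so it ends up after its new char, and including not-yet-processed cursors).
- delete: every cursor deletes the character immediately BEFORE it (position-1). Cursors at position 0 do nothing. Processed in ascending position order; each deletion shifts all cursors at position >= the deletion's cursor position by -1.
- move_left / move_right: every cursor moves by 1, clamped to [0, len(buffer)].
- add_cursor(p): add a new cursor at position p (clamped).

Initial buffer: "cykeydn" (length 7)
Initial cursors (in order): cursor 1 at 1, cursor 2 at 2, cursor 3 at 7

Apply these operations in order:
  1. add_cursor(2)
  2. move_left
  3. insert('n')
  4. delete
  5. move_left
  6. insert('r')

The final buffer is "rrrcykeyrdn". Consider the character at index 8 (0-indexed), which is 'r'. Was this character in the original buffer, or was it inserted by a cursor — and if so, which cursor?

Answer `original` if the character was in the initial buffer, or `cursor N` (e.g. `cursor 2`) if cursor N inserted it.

Answer: cursor 3

Derivation:
After op 1 (add_cursor(2)): buffer="cykeydn" (len 7), cursors c1@1 c2@2 c4@2 c3@7, authorship .......
After op 2 (move_left): buffer="cykeydn" (len 7), cursors c1@0 c2@1 c4@1 c3@6, authorship .......
After op 3 (insert('n')): buffer="ncnnykeydnn" (len 11), cursors c1@1 c2@4 c4@4 c3@10, authorship 1.24.....3.
After op 4 (delete): buffer="cykeydn" (len 7), cursors c1@0 c2@1 c4@1 c3@6, authorship .......
After op 5 (move_left): buffer="cykeydn" (len 7), cursors c1@0 c2@0 c4@0 c3@5, authorship .......
After op 6 (insert('r')): buffer="rrrcykeyrdn" (len 11), cursors c1@3 c2@3 c4@3 c3@9, authorship 124.....3..
Authorship (.=original, N=cursor N): 1 2 4 . . . . . 3 . .
Index 8: author = 3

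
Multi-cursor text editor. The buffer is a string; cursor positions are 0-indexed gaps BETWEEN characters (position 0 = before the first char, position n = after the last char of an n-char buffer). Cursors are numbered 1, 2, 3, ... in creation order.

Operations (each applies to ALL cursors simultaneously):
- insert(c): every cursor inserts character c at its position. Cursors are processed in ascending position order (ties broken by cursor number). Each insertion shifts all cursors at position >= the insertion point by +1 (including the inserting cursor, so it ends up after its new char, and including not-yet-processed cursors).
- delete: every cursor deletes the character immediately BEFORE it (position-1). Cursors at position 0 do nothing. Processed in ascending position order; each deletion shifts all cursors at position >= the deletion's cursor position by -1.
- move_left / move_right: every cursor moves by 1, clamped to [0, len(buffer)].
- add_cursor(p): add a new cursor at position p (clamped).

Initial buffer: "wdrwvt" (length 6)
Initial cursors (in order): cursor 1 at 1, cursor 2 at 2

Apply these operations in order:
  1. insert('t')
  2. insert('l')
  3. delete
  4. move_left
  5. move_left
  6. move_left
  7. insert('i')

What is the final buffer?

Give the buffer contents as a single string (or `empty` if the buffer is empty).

After op 1 (insert('t')): buffer="wtdtrwvt" (len 8), cursors c1@2 c2@4, authorship .1.2....
After op 2 (insert('l')): buffer="wtldtlrwvt" (len 10), cursors c1@3 c2@6, authorship .11.22....
After op 3 (delete): buffer="wtdtrwvt" (len 8), cursors c1@2 c2@4, authorship .1.2....
After op 4 (move_left): buffer="wtdtrwvt" (len 8), cursors c1@1 c2@3, authorship .1.2....
After op 5 (move_left): buffer="wtdtrwvt" (len 8), cursors c1@0 c2@2, authorship .1.2....
After op 6 (move_left): buffer="wtdtrwvt" (len 8), cursors c1@0 c2@1, authorship .1.2....
After op 7 (insert('i')): buffer="iwitdtrwvt" (len 10), cursors c1@1 c2@3, authorship 1.21.2....

Answer: iwitdtrwvt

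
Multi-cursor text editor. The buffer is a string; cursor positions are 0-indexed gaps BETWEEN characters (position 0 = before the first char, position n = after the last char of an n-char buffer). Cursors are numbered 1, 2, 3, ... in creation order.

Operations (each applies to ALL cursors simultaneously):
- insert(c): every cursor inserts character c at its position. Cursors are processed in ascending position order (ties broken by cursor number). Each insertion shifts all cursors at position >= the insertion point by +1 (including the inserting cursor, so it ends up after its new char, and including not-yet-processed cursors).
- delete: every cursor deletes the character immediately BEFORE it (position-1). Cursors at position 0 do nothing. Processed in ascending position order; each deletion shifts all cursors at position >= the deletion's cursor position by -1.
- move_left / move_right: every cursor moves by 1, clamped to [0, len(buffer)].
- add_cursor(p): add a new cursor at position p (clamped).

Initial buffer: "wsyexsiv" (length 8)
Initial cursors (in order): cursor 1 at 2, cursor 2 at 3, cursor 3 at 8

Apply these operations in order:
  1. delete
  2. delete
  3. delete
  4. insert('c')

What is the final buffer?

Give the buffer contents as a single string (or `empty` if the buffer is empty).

After op 1 (delete): buffer="wexsi" (len 5), cursors c1@1 c2@1 c3@5, authorship .....
After op 2 (delete): buffer="exs" (len 3), cursors c1@0 c2@0 c3@3, authorship ...
After op 3 (delete): buffer="ex" (len 2), cursors c1@0 c2@0 c3@2, authorship ..
After op 4 (insert('c')): buffer="ccexc" (len 5), cursors c1@2 c2@2 c3@5, authorship 12..3

Answer: ccexc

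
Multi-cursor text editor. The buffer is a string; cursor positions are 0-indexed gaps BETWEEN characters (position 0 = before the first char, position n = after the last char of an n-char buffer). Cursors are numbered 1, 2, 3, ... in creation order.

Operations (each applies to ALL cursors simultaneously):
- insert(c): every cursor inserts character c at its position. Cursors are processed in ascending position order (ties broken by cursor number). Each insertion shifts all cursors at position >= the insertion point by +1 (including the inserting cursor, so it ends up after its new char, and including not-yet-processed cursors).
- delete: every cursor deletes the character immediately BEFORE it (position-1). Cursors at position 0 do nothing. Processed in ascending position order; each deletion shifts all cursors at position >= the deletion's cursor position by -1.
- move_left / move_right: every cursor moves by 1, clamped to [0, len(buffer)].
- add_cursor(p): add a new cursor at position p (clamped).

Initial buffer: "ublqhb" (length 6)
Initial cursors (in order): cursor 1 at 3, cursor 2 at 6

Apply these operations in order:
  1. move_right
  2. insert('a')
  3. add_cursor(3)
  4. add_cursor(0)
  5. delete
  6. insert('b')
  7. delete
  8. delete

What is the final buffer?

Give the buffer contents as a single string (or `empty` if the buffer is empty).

After op 1 (move_right): buffer="ublqhb" (len 6), cursors c1@4 c2@6, authorship ......
After op 2 (insert('a')): buffer="ublqahba" (len 8), cursors c1@5 c2@8, authorship ....1..2
After op 3 (add_cursor(3)): buffer="ublqahba" (len 8), cursors c3@3 c1@5 c2@8, authorship ....1..2
After op 4 (add_cursor(0)): buffer="ublqahba" (len 8), cursors c4@0 c3@3 c1@5 c2@8, authorship ....1..2
After op 5 (delete): buffer="ubqhb" (len 5), cursors c4@0 c3@2 c1@3 c2@5, authorship .....
After op 6 (insert('b')): buffer="bubbqbhbb" (len 9), cursors c4@1 c3@4 c1@6 c2@9, authorship 4..3.1..2
After op 7 (delete): buffer="ubqhb" (len 5), cursors c4@0 c3@2 c1@3 c2@5, authorship .....
After op 8 (delete): buffer="uh" (len 2), cursors c4@0 c1@1 c3@1 c2@2, authorship ..

Answer: uh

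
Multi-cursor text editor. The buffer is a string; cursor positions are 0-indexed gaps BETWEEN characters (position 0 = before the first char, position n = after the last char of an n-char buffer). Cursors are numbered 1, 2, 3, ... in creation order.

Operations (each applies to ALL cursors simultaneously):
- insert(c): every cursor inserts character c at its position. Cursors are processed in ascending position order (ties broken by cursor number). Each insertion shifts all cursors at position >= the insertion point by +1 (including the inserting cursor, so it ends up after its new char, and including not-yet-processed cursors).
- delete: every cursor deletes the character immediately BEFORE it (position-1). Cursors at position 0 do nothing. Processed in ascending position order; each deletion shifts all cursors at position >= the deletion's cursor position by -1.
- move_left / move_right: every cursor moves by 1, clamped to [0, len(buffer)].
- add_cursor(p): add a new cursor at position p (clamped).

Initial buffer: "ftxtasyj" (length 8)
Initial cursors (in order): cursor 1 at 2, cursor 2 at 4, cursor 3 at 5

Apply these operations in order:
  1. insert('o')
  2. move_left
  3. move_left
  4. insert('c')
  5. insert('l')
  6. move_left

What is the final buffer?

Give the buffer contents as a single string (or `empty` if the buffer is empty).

Answer: fcltoxcltoclaosyj

Derivation:
After op 1 (insert('o')): buffer="ftoxtoaosyj" (len 11), cursors c1@3 c2@6 c3@8, authorship ..1..2.3...
After op 2 (move_left): buffer="ftoxtoaosyj" (len 11), cursors c1@2 c2@5 c3@7, authorship ..1..2.3...
After op 3 (move_left): buffer="ftoxtoaosyj" (len 11), cursors c1@1 c2@4 c3@6, authorship ..1..2.3...
After op 4 (insert('c')): buffer="fctoxctocaosyj" (len 14), cursors c1@2 c2@6 c3@9, authorship .1.1.2.23.3...
After op 5 (insert('l')): buffer="fcltoxcltoclaosyj" (len 17), cursors c1@3 c2@8 c3@12, authorship .11.1.22.233.3...
After op 6 (move_left): buffer="fcltoxcltoclaosyj" (len 17), cursors c1@2 c2@7 c3@11, authorship .11.1.22.233.3...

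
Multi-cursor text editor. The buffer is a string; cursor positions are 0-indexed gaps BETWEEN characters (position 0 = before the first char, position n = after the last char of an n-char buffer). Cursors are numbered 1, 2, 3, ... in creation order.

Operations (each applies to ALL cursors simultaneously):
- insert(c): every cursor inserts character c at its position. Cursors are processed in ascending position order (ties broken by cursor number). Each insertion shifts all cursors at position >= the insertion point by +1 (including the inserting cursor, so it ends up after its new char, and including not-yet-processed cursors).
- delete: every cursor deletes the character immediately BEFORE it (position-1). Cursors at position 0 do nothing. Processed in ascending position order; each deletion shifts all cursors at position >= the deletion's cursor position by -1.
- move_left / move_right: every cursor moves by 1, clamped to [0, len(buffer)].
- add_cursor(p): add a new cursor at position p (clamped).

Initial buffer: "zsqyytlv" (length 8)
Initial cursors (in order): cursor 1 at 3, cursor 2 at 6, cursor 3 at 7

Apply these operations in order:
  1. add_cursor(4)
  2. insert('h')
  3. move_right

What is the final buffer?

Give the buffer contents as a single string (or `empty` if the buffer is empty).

After op 1 (add_cursor(4)): buffer="zsqyytlv" (len 8), cursors c1@3 c4@4 c2@6 c3@7, authorship ........
After op 2 (insert('h')): buffer="zsqhyhythlhv" (len 12), cursors c1@4 c4@6 c2@9 c3@11, authorship ...1.4..2.3.
After op 3 (move_right): buffer="zsqhyhythlhv" (len 12), cursors c1@5 c4@7 c2@10 c3@12, authorship ...1.4..2.3.

Answer: zsqhyhythlhv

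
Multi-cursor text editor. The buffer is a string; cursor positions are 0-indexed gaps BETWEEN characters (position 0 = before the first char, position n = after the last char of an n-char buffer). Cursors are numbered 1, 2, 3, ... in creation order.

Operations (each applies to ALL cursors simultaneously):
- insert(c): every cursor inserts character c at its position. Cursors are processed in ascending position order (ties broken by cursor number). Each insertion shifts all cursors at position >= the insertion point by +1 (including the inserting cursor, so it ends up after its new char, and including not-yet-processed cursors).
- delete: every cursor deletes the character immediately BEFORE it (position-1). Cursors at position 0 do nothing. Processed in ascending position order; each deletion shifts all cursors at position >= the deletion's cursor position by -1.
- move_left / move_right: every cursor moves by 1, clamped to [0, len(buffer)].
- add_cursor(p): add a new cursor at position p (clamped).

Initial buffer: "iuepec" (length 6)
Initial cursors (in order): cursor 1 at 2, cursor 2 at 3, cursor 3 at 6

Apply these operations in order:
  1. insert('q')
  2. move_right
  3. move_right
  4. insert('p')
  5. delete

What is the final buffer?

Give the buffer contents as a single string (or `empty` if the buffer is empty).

Answer: iuqeqpecq

Derivation:
After op 1 (insert('q')): buffer="iuqeqpecq" (len 9), cursors c1@3 c2@5 c3@9, authorship ..1.2...3
After op 2 (move_right): buffer="iuqeqpecq" (len 9), cursors c1@4 c2@6 c3@9, authorship ..1.2...3
After op 3 (move_right): buffer="iuqeqpecq" (len 9), cursors c1@5 c2@7 c3@9, authorship ..1.2...3
After op 4 (insert('p')): buffer="iuqeqppepcqp" (len 12), cursors c1@6 c2@9 c3@12, authorship ..1.21..2.33
After op 5 (delete): buffer="iuqeqpecq" (len 9), cursors c1@5 c2@7 c3@9, authorship ..1.2...3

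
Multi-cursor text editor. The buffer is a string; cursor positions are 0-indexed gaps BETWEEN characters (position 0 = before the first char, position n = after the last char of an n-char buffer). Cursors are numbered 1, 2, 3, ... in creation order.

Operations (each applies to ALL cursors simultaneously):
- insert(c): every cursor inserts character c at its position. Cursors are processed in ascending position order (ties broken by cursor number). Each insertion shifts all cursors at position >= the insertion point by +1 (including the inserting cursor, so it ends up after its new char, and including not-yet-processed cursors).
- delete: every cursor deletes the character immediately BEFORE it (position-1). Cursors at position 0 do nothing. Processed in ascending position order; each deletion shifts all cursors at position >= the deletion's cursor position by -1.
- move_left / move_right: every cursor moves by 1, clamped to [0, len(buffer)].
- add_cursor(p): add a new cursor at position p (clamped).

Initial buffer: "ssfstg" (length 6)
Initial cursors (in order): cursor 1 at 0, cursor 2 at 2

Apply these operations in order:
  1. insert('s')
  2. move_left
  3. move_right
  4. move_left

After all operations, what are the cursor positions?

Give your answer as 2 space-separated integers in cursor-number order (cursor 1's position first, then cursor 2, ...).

Answer: 0 3

Derivation:
After op 1 (insert('s')): buffer="ssssfstg" (len 8), cursors c1@1 c2@4, authorship 1..2....
After op 2 (move_left): buffer="ssssfstg" (len 8), cursors c1@0 c2@3, authorship 1..2....
After op 3 (move_right): buffer="ssssfstg" (len 8), cursors c1@1 c2@4, authorship 1..2....
After op 4 (move_left): buffer="ssssfstg" (len 8), cursors c1@0 c2@3, authorship 1..2....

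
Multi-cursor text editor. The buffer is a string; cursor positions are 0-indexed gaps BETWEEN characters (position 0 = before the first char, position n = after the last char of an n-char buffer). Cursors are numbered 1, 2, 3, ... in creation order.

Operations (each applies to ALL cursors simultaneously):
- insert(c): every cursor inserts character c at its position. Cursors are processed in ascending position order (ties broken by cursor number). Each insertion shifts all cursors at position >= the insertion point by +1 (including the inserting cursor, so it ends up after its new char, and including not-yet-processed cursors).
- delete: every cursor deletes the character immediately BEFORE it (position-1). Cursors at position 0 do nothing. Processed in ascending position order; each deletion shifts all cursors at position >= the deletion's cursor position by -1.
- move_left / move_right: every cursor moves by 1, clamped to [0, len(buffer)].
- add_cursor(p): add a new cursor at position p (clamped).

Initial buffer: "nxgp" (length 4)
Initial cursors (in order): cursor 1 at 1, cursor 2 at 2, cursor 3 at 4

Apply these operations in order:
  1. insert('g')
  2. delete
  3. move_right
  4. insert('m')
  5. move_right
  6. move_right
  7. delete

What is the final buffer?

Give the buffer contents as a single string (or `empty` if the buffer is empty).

After op 1 (insert('g')): buffer="ngxggpg" (len 7), cursors c1@2 c2@4 c3@7, authorship .1.2..3
After op 2 (delete): buffer="nxgp" (len 4), cursors c1@1 c2@2 c3@4, authorship ....
After op 3 (move_right): buffer="nxgp" (len 4), cursors c1@2 c2@3 c3@4, authorship ....
After op 4 (insert('m')): buffer="nxmgmpm" (len 7), cursors c1@3 c2@5 c3@7, authorship ..1.2.3
After op 5 (move_right): buffer="nxmgmpm" (len 7), cursors c1@4 c2@6 c3@7, authorship ..1.2.3
After op 6 (move_right): buffer="nxmgmpm" (len 7), cursors c1@5 c2@7 c3@7, authorship ..1.2.3
After op 7 (delete): buffer="nxmg" (len 4), cursors c1@4 c2@4 c3@4, authorship ..1.

Answer: nxmg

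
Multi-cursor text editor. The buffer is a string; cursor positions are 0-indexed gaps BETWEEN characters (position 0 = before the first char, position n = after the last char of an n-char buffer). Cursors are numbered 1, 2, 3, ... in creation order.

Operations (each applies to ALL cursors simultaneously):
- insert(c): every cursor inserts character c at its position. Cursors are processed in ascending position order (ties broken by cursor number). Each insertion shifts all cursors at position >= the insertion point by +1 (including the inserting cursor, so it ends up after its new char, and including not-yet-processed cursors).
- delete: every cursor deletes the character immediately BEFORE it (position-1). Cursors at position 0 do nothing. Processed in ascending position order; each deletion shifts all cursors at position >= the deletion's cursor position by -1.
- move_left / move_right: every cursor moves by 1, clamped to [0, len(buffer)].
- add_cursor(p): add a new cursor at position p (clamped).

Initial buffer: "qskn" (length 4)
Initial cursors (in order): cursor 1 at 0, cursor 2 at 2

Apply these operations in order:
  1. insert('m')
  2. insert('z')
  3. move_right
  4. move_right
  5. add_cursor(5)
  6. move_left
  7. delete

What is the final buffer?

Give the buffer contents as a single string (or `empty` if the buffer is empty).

After op 1 (insert('m')): buffer="mqsmkn" (len 6), cursors c1@1 c2@4, authorship 1..2..
After op 2 (insert('z')): buffer="mzqsmzkn" (len 8), cursors c1@2 c2@6, authorship 11..22..
After op 3 (move_right): buffer="mzqsmzkn" (len 8), cursors c1@3 c2@7, authorship 11..22..
After op 4 (move_right): buffer="mzqsmzkn" (len 8), cursors c1@4 c2@8, authorship 11..22..
After op 5 (add_cursor(5)): buffer="mzqsmzkn" (len 8), cursors c1@4 c3@5 c2@8, authorship 11..22..
After op 6 (move_left): buffer="mzqsmzkn" (len 8), cursors c1@3 c3@4 c2@7, authorship 11..22..
After op 7 (delete): buffer="mzmzn" (len 5), cursors c1@2 c3@2 c2@4, authorship 1122.

Answer: mzmzn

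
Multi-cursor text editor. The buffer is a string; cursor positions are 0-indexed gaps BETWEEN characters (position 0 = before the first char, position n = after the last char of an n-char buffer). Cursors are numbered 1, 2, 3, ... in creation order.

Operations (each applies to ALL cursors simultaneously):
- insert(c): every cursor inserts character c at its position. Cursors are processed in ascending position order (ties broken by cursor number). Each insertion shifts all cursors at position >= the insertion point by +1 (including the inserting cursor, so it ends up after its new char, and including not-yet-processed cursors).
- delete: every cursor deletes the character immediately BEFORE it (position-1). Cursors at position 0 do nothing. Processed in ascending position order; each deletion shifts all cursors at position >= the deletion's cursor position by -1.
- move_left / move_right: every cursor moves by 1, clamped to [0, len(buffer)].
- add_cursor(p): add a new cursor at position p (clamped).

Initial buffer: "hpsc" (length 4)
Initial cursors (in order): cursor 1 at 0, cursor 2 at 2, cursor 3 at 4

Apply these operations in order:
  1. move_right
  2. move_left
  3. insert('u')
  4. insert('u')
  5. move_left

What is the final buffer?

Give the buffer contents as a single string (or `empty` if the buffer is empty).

After op 1 (move_right): buffer="hpsc" (len 4), cursors c1@1 c2@3 c3@4, authorship ....
After op 2 (move_left): buffer="hpsc" (len 4), cursors c1@0 c2@2 c3@3, authorship ....
After op 3 (insert('u')): buffer="uhpusuc" (len 7), cursors c1@1 c2@4 c3@6, authorship 1..2.3.
After op 4 (insert('u')): buffer="uuhpuusuuc" (len 10), cursors c1@2 c2@6 c3@9, authorship 11..22.33.
After op 5 (move_left): buffer="uuhpuusuuc" (len 10), cursors c1@1 c2@5 c3@8, authorship 11..22.33.

Answer: uuhpuusuuc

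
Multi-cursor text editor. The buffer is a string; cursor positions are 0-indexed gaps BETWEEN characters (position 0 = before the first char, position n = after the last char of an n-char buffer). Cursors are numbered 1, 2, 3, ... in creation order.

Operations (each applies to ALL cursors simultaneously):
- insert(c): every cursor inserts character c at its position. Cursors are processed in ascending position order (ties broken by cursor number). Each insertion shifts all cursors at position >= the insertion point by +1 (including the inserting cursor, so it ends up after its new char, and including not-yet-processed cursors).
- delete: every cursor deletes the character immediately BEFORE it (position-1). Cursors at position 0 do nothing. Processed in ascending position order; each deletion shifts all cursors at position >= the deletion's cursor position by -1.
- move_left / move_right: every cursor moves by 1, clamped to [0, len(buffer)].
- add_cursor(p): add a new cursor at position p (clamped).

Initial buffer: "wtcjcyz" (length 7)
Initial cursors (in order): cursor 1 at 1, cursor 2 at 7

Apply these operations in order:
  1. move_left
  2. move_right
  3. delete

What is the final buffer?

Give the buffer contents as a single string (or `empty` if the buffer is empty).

After op 1 (move_left): buffer="wtcjcyz" (len 7), cursors c1@0 c2@6, authorship .......
After op 2 (move_right): buffer="wtcjcyz" (len 7), cursors c1@1 c2@7, authorship .......
After op 3 (delete): buffer="tcjcy" (len 5), cursors c1@0 c2@5, authorship .....

Answer: tcjcy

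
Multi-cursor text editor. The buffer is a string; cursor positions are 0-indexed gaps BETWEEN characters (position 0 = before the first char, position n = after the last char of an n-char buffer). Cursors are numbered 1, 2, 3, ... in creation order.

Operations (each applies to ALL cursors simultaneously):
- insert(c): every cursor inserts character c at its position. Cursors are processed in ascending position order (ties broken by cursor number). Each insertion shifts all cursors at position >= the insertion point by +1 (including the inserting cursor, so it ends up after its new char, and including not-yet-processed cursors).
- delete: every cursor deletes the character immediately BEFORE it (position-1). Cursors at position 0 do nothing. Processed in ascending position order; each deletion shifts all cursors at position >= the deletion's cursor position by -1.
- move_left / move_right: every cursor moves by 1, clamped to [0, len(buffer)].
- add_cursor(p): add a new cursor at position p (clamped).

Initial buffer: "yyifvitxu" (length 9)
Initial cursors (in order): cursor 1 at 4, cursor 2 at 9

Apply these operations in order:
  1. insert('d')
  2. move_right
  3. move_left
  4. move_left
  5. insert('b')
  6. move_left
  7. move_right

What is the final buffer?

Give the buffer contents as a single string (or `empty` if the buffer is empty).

Answer: yyifbdvitxbud

Derivation:
After op 1 (insert('d')): buffer="yyifdvitxud" (len 11), cursors c1@5 c2@11, authorship ....1.....2
After op 2 (move_right): buffer="yyifdvitxud" (len 11), cursors c1@6 c2@11, authorship ....1.....2
After op 3 (move_left): buffer="yyifdvitxud" (len 11), cursors c1@5 c2@10, authorship ....1.....2
After op 4 (move_left): buffer="yyifdvitxud" (len 11), cursors c1@4 c2@9, authorship ....1.....2
After op 5 (insert('b')): buffer="yyifbdvitxbud" (len 13), cursors c1@5 c2@11, authorship ....11....2.2
After op 6 (move_left): buffer="yyifbdvitxbud" (len 13), cursors c1@4 c2@10, authorship ....11....2.2
After op 7 (move_right): buffer="yyifbdvitxbud" (len 13), cursors c1@5 c2@11, authorship ....11....2.2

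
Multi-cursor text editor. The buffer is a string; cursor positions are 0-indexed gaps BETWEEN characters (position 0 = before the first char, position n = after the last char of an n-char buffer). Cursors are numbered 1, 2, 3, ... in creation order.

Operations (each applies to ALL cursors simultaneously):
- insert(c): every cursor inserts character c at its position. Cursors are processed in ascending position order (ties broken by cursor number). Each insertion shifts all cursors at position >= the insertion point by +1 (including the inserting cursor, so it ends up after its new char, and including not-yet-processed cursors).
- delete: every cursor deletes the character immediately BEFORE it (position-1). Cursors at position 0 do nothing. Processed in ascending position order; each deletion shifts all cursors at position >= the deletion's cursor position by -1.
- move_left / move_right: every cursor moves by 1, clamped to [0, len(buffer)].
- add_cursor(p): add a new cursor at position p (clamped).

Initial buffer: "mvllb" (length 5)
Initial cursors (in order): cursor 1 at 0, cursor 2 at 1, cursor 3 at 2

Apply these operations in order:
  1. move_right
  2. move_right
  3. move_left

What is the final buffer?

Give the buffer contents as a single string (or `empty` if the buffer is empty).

Answer: mvllb

Derivation:
After op 1 (move_right): buffer="mvllb" (len 5), cursors c1@1 c2@2 c3@3, authorship .....
After op 2 (move_right): buffer="mvllb" (len 5), cursors c1@2 c2@3 c3@4, authorship .....
After op 3 (move_left): buffer="mvllb" (len 5), cursors c1@1 c2@2 c3@3, authorship .....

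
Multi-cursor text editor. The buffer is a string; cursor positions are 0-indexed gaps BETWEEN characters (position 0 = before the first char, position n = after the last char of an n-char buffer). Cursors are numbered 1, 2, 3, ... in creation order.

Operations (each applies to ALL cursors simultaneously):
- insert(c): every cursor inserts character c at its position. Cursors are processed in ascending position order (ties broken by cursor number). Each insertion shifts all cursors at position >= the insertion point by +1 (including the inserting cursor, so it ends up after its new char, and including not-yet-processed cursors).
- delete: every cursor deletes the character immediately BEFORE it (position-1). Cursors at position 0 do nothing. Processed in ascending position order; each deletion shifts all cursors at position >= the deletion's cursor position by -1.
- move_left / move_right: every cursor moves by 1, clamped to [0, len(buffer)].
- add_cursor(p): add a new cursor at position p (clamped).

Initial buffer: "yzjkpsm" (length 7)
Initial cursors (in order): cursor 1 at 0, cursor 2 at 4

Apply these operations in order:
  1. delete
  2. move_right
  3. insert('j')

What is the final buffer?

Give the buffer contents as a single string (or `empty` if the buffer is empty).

Answer: yjzjpjsm

Derivation:
After op 1 (delete): buffer="yzjpsm" (len 6), cursors c1@0 c2@3, authorship ......
After op 2 (move_right): buffer="yzjpsm" (len 6), cursors c1@1 c2@4, authorship ......
After op 3 (insert('j')): buffer="yjzjpjsm" (len 8), cursors c1@2 c2@6, authorship .1...2..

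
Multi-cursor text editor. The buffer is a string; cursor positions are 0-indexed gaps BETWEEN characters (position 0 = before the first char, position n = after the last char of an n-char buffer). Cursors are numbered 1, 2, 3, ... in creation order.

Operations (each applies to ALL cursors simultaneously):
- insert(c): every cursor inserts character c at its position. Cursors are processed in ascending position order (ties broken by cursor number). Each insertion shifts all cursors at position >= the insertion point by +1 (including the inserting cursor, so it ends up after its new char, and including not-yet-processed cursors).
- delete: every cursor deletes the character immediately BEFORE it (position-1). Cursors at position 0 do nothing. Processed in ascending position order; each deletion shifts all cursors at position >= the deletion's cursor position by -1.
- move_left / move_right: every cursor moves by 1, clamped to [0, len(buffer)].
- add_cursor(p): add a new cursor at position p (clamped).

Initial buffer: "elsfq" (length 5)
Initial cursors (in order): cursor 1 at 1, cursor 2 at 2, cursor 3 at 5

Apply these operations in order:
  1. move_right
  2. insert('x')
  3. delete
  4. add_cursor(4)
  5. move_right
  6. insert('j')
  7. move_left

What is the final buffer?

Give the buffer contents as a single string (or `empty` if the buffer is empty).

Answer: elsjfjqjj

Derivation:
After op 1 (move_right): buffer="elsfq" (len 5), cursors c1@2 c2@3 c3@5, authorship .....
After op 2 (insert('x')): buffer="elxsxfqx" (len 8), cursors c1@3 c2@5 c3@8, authorship ..1.2..3
After op 3 (delete): buffer="elsfq" (len 5), cursors c1@2 c2@3 c3@5, authorship .....
After op 4 (add_cursor(4)): buffer="elsfq" (len 5), cursors c1@2 c2@3 c4@4 c3@5, authorship .....
After op 5 (move_right): buffer="elsfq" (len 5), cursors c1@3 c2@4 c3@5 c4@5, authorship .....
After op 6 (insert('j')): buffer="elsjfjqjj" (len 9), cursors c1@4 c2@6 c3@9 c4@9, authorship ...1.2.34
After op 7 (move_left): buffer="elsjfjqjj" (len 9), cursors c1@3 c2@5 c3@8 c4@8, authorship ...1.2.34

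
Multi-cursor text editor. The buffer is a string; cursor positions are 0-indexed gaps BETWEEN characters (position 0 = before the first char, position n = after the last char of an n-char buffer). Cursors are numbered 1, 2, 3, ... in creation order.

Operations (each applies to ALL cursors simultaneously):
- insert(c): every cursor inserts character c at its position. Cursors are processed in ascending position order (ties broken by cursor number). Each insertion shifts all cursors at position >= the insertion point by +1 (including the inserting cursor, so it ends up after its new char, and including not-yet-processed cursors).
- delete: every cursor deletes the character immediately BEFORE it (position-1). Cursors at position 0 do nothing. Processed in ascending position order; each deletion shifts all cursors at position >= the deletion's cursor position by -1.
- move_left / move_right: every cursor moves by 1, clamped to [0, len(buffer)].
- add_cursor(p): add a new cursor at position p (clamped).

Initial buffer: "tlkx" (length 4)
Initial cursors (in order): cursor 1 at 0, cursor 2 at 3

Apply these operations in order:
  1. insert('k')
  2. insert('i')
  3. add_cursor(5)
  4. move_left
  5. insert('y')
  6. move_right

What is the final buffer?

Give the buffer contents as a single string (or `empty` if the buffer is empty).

Answer: kyitlykkyix

Derivation:
After op 1 (insert('k')): buffer="ktlkkx" (len 6), cursors c1@1 c2@5, authorship 1...2.
After op 2 (insert('i')): buffer="kitlkkix" (len 8), cursors c1@2 c2@7, authorship 11...22.
After op 3 (add_cursor(5)): buffer="kitlkkix" (len 8), cursors c1@2 c3@5 c2@7, authorship 11...22.
After op 4 (move_left): buffer="kitlkkix" (len 8), cursors c1@1 c3@4 c2@6, authorship 11...22.
After op 5 (insert('y')): buffer="kyitlykkyix" (len 11), cursors c1@2 c3@6 c2@9, authorship 111..3.222.
After op 6 (move_right): buffer="kyitlykkyix" (len 11), cursors c1@3 c3@7 c2@10, authorship 111..3.222.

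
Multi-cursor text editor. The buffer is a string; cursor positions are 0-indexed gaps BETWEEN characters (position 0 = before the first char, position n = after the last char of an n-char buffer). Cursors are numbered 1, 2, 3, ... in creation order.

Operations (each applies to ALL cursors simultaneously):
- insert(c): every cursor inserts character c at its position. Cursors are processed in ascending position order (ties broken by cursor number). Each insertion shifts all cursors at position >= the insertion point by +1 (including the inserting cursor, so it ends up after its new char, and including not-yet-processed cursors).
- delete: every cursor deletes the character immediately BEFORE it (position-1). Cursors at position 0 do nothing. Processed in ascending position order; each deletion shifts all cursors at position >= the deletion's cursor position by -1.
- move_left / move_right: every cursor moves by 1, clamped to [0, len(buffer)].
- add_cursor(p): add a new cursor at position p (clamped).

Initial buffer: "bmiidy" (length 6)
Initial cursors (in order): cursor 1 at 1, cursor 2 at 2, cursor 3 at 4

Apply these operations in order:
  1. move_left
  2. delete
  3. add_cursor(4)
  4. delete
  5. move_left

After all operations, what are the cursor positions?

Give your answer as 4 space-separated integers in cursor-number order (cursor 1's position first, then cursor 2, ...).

Answer: 0 0 0 1

Derivation:
After op 1 (move_left): buffer="bmiidy" (len 6), cursors c1@0 c2@1 c3@3, authorship ......
After op 2 (delete): buffer="midy" (len 4), cursors c1@0 c2@0 c3@1, authorship ....
After op 3 (add_cursor(4)): buffer="midy" (len 4), cursors c1@0 c2@0 c3@1 c4@4, authorship ....
After op 4 (delete): buffer="id" (len 2), cursors c1@0 c2@0 c3@0 c4@2, authorship ..
After op 5 (move_left): buffer="id" (len 2), cursors c1@0 c2@0 c3@0 c4@1, authorship ..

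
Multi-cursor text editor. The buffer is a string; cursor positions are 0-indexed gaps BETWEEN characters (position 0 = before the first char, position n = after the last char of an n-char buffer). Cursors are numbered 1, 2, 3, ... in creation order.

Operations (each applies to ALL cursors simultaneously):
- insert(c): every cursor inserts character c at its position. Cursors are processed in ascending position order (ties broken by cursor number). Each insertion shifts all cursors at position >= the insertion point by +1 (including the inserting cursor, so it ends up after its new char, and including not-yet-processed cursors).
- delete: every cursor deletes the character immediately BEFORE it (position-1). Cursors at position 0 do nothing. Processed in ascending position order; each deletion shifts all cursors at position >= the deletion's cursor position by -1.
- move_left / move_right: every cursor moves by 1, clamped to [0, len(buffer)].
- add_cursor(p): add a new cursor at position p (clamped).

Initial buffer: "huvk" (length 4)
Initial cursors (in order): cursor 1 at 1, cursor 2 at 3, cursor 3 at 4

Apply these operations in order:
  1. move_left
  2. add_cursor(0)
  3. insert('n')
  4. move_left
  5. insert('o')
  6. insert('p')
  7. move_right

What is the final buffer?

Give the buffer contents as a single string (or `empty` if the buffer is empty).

After op 1 (move_left): buffer="huvk" (len 4), cursors c1@0 c2@2 c3@3, authorship ....
After op 2 (add_cursor(0)): buffer="huvk" (len 4), cursors c1@0 c4@0 c2@2 c3@3, authorship ....
After op 3 (insert('n')): buffer="nnhunvnk" (len 8), cursors c1@2 c4@2 c2@5 c3@7, authorship 14..2.3.
After op 4 (move_left): buffer="nnhunvnk" (len 8), cursors c1@1 c4@1 c2@4 c3@6, authorship 14..2.3.
After op 5 (insert('o')): buffer="noonhuonvonk" (len 12), cursors c1@3 c4@3 c2@7 c3@10, authorship 1144..22.33.
After op 6 (insert('p')): buffer="nooppnhuopnvopnk" (len 16), cursors c1@5 c4@5 c2@10 c3@14, authorship 114144..222.333.
After op 7 (move_right): buffer="nooppnhuopnvopnk" (len 16), cursors c1@6 c4@6 c2@11 c3@15, authorship 114144..222.333.

Answer: nooppnhuopnvopnk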